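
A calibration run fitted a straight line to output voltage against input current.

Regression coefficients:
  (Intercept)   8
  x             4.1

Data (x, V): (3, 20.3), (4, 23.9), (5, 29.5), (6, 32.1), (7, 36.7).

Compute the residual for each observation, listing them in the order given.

x=3: ŷ = 8 + 4.1·3 = 20.3; r = 20.3 − 20.3 = 0
x=4: ŷ = 8 + 4.1·4 = 24.4; r = 23.9 − 24.4 = -0.5
x=5: ŷ = 8 + 4.1·5 = 28.5; r = 29.5 − 28.5 = 1
x=6: ŷ = 8 + 4.1·6 = 32.6; r = 32.1 − 32.6 = -0.5
x=7: ŷ = 8 + 4.1·7 = 36.7; r = 36.7 − 36.7 = 0

0, -0.5, 1, -0.5, 0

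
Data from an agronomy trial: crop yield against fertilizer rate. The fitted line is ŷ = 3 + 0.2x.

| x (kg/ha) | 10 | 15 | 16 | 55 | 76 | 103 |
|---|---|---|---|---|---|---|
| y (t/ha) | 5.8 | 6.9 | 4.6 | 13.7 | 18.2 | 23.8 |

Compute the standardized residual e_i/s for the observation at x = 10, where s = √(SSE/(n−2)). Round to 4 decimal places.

x=10: ŷ = 3 + 0.2·10 = 5; e = 5.8 − 5 = 0.8
x=15: ŷ = 3 + 0.2·15 = 6; e = 6.9 − 6 = 0.9
x=16: ŷ = 3 + 0.2·16 = 6.2; e = 4.6 − 6.2 = -1.6
x=55: ŷ = 3 + 0.2·55 = 14; e = 13.7 − 14 = -0.3
x=76: ŷ = 3 + 0.2·76 = 18.2; e = 18.2 − 18.2 = 0
x=103: ŷ = 3 + 0.2·103 = 23.6; e = 23.8 − 23.6 = 0.2
SSE = 0.64 + 0.81 + 2.56 + 0.09 + 0 + 0.04 = 4.14
s = √(4.14/4) = 1.01735
e/s = 0.8 / 1.01735 = 0.7864

0.7864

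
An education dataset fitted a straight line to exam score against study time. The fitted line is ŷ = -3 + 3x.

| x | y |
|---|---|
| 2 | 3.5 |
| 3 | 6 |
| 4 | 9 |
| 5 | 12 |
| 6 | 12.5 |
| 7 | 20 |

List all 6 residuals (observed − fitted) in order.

0.5, 0, 0, 0, -2.5, 2

x=2: ŷ = -3 + 3·2 = 3; e = 3.5 − 3 = 0.5
x=3: ŷ = -3 + 3·3 = 6; e = 6 − 6 = 0
x=4: ŷ = -3 + 3·4 = 9; e = 9 − 9 = 0
x=5: ŷ = -3 + 3·5 = 12; e = 12 − 12 = 0
x=6: ŷ = -3 + 3·6 = 15; e = 12.5 − 15 = -2.5
x=7: ŷ = -3 + 3·7 = 18; e = 20 − 18 = 2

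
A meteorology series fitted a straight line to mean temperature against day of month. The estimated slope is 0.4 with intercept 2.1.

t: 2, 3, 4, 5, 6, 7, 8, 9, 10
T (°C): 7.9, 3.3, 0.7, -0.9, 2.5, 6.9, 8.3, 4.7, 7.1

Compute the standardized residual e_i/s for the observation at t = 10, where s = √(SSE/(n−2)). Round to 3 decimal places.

t=2: ŷ = 2.1 + 0.4·2 = 2.9; e = 7.9 − 2.9 = 5
t=3: ŷ = 2.1 + 0.4·3 = 3.3; e = 3.3 − 3.3 = 0
t=4: ŷ = 2.1 + 0.4·4 = 3.7; e = 0.7 − 3.7 = -3
t=5: ŷ = 2.1 + 0.4·5 = 4.1; e = -0.9 − 4.1 = -5
t=6: ŷ = 2.1 + 0.4·6 = 4.5; e = 2.5 − 4.5 = -2
t=7: ŷ = 2.1 + 0.4·7 = 4.9; e = 6.9 − 4.9 = 2
t=8: ŷ = 2.1 + 0.4·8 = 5.3; e = 8.3 − 5.3 = 3
t=9: ŷ = 2.1 + 0.4·9 = 5.7; e = 4.7 − 5.7 = -1
t=10: ŷ = 2.1 + 0.4·10 = 6.1; e = 7.1 − 6.1 = 1
SSE = 25 + 0 + 9 + 25 + 4 + 4 + 9 + 1 + 1 = 78
s = √(78/7) = 3.33809
e/s = 1 / 3.33809 = 0.300

0.300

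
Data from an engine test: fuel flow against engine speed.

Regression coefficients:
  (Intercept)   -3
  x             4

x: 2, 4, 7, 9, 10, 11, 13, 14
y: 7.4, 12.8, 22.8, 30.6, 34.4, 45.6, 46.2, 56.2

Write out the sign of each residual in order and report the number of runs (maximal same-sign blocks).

x=2: ŷ = -3 + 4·2 = 5; e = 7.4 − 5 = 2.4
x=4: ŷ = -3 + 4·4 = 13; e = 12.8 − 13 = -0.2
x=7: ŷ = -3 + 4·7 = 25; e = 22.8 − 25 = -2.2
x=9: ŷ = -3 + 4·9 = 33; e = 30.6 − 33 = -2.4
x=10: ŷ = -3 + 4·10 = 37; e = 34.4 − 37 = -2.6
x=11: ŷ = -3 + 4·11 = 41; e = 45.6 − 41 = 4.6
x=13: ŷ = -3 + 4·13 = 49; e = 46.2 − 49 = -2.8
x=14: ŷ = -3 + 4·14 = 53; e = 56.2 − 53 = 3.2
Signs: + − − − − + − +
Runs: +×1, −×4, +×1, −×1, +×1 → 5

5 runs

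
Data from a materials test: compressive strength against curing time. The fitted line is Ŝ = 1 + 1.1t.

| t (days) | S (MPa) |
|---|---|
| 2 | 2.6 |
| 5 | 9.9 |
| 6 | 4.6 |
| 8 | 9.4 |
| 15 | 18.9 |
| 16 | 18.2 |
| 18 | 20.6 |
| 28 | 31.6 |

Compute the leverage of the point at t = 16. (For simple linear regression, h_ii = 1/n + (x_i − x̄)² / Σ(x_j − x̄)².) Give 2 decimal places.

h = 0.15

t̄ = (2 + 5 + 6 + 8 + 15 + 16 + 18 + 28)/8 = 12.25
Σ(t − t̄)² = 105.062 + 52.5625 + 39.0625 + 18.0625 + 7.5625 + 14.0625 + 33.0625 + 248.062 = 517.5
h = 1/8 + (3.75)²/517.5 = 0.125 + 0.0271739 = 0.15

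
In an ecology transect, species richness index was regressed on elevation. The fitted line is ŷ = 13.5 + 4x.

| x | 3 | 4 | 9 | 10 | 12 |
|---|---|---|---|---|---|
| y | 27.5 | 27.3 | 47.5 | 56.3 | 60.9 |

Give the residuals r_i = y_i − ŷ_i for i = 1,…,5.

x=3: ŷ = 13.5 + 4·3 = 25.5; r = 27.5 − 25.5 = 2
x=4: ŷ = 13.5 + 4·4 = 29.5; r = 27.3 − 29.5 = -2.2
x=9: ŷ = 13.5 + 4·9 = 49.5; r = 47.5 − 49.5 = -2
x=10: ŷ = 13.5 + 4·10 = 53.5; r = 56.3 − 53.5 = 2.8
x=12: ŷ = 13.5 + 4·12 = 61.5; r = 60.9 − 61.5 = -0.6

2, -2.2, -2, 2.8, -0.6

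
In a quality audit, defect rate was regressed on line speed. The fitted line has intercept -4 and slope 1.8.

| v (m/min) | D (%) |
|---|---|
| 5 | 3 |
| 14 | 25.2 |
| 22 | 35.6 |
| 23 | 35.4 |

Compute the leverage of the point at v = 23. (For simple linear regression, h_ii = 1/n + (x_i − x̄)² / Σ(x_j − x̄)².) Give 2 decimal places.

h = 0.48

v̄ = (5 + 14 + 22 + 23)/4 = 16
Σ(v − v̄)² = 121 + 4 + 36 + 49 = 210
h = 1/4 + (7)²/210 = 0.25 + 0.233333 = 0.48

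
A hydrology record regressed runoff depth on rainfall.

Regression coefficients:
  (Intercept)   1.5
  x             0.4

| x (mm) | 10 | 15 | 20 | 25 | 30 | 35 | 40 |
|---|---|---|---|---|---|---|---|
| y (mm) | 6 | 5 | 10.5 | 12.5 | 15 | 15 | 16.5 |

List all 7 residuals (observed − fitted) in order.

0.5, -2.5, 1, 1, 1.5, -0.5, -1

x=10: ŷ = 1.5 + 0.4·10 = 5.5; r = 6 − 5.5 = 0.5
x=15: ŷ = 1.5 + 0.4·15 = 7.5; r = 5 − 7.5 = -2.5
x=20: ŷ = 1.5 + 0.4·20 = 9.5; r = 10.5 − 9.5 = 1
x=25: ŷ = 1.5 + 0.4·25 = 11.5; r = 12.5 − 11.5 = 1
x=30: ŷ = 1.5 + 0.4·30 = 13.5; r = 15 − 13.5 = 1.5
x=35: ŷ = 1.5 + 0.4·35 = 15.5; r = 15 − 15.5 = -0.5
x=40: ŷ = 1.5 + 0.4·40 = 17.5; r = 16.5 − 17.5 = -1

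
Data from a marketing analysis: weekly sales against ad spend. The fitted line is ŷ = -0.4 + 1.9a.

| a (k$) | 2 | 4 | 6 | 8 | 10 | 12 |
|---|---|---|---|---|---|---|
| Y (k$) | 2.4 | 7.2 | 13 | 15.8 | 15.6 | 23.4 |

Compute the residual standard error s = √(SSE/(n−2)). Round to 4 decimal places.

a=2: ŷ = -0.4 + 1.9·2 = 3.4; e = 2.4 − 3.4 = -1
a=4: ŷ = -0.4 + 1.9·4 = 7.2; e = 7.2 − 7.2 = 0
a=6: ŷ = -0.4 + 1.9·6 = 11; e = 13 − 11 = 2
a=8: ŷ = -0.4 + 1.9·8 = 14.8; e = 15.8 − 14.8 = 1
a=10: ŷ = -0.4 + 1.9·10 = 18.6; e = 15.6 − 18.6 = -3
a=12: ŷ = -0.4 + 1.9·12 = 22.4; e = 23.4 − 22.4 = 1
SSE = 1 + 0 + 4 + 1 + 9 + 1 = 16
s = √(16/4) = √4 ≈ 2.0000

s = 2.0000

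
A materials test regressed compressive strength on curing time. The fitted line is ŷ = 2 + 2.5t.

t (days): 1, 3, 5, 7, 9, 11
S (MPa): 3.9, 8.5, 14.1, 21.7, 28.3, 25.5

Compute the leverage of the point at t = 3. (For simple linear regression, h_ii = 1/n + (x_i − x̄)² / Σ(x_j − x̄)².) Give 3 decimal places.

t̄ = (1 + 3 + 5 + 7 + 9 + 11)/6 = 6
Σ(t − t̄)² = 25 + 9 + 1 + 1 + 9 + 25 = 70
h = 1/6 + (-3)²/70 = 0.166667 + 0.128571 = 0.295

h = 0.295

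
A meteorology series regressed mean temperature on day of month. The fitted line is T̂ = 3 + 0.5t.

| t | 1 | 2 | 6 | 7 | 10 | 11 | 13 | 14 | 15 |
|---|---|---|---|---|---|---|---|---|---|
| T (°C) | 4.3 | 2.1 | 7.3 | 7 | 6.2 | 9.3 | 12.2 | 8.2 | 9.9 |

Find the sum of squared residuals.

t=1: T̂ = 3 + 0.5·1 = 3.5; e = 4.3 − 3.5 = 0.8
t=2: T̂ = 3 + 0.5·2 = 4; e = 2.1 − 4 = -1.9
t=6: T̂ = 3 + 0.5·6 = 6; e = 7.3 − 6 = 1.3
t=7: T̂ = 3 + 0.5·7 = 6.5; e = 7 − 6.5 = 0.5
t=10: T̂ = 3 + 0.5·10 = 8; e = 6.2 − 8 = -1.8
t=11: T̂ = 3 + 0.5·11 = 8.5; e = 9.3 − 8.5 = 0.8
t=13: T̂ = 3 + 0.5·13 = 9.5; e = 12.2 − 9.5 = 2.7
t=14: T̂ = 3 + 0.5·14 = 10; e = 8.2 − 10 = -1.8
t=15: T̂ = 3 + 0.5·15 = 10.5; e = 9.9 − 10.5 = -0.6
SSE = 0.64 + 3.61 + 1.69 + 0.25 + 3.24 + 0.64 + 7.29 + 3.24 + 0.36 = 20.96

SSE = 20.96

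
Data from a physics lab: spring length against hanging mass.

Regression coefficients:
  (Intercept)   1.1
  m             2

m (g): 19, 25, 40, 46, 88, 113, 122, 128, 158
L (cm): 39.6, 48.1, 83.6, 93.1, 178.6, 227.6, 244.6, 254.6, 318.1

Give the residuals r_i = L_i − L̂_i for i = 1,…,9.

m=19: L̂ = 1.1 + 2·19 = 39.1; r = 39.6 − 39.1 = 0.5
m=25: L̂ = 1.1 + 2·25 = 51.1; r = 48.1 − 51.1 = -3
m=40: L̂ = 1.1 + 2·40 = 81.1; r = 83.6 − 81.1 = 2.5
m=46: L̂ = 1.1 + 2·46 = 93.1; r = 93.1 − 93.1 = 0
m=88: L̂ = 1.1 + 2·88 = 177.1; r = 178.6 − 177.1 = 1.5
m=113: L̂ = 1.1 + 2·113 = 227.1; r = 227.6 − 227.1 = 0.5
m=122: L̂ = 1.1 + 2·122 = 245.1; r = 244.6 − 245.1 = -0.5
m=128: L̂ = 1.1 + 2·128 = 257.1; r = 254.6 − 257.1 = -2.5
m=158: L̂ = 1.1 + 2·158 = 317.1; r = 318.1 − 317.1 = 1

0.5, -3, 2.5, 0, 1.5, 0.5, -0.5, -2.5, 1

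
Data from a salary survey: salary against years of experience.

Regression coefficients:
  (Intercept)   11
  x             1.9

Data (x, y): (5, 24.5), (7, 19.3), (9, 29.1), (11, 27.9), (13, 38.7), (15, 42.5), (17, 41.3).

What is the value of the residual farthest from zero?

e = -5

x=5: ŷ = 11 + 1.9·5 = 20.5; e = 24.5 − 20.5 = 4
x=7: ŷ = 11 + 1.9·7 = 24.3; e = 19.3 − 24.3 = -5
x=9: ŷ = 11 + 1.9·9 = 28.1; e = 29.1 − 28.1 = 1
x=11: ŷ = 11 + 1.9·11 = 31.9; e = 27.9 − 31.9 = -4
x=13: ŷ = 11 + 1.9·13 = 35.7; e = 38.7 − 35.7 = 3
x=15: ŷ = 11 + 1.9·15 = 39.5; e = 42.5 − 39.5 = 3
x=17: ŷ = 11 + 1.9·17 = 43.3; e = 41.3 − 43.3 = -2
Largest |e| is 5 at x = 7, residual -5.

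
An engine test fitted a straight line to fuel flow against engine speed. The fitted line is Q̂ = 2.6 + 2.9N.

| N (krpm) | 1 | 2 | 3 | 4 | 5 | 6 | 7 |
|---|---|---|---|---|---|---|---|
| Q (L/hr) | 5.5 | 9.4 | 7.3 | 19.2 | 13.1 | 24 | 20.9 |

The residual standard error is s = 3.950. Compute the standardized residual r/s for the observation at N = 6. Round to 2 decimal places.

1.01

Q̂ = 2.6 + 2.9·6 = 20
r = 24 − 20 = 4
r/s = 4 / 3.950 = 1.01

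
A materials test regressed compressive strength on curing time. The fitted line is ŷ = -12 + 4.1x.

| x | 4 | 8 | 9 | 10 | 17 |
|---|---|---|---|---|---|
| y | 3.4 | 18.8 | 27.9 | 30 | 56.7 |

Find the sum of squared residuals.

x=4: ŷ = -12 + 4.1·4 = 4.4; r = 3.4 − 4.4 = -1
x=8: ŷ = -12 + 4.1·8 = 20.8; r = 18.8 − 20.8 = -2
x=9: ŷ = -12 + 4.1·9 = 24.9; r = 27.9 − 24.9 = 3
x=10: ŷ = -12 + 4.1·10 = 29; r = 30 − 29 = 1
x=17: ŷ = -12 + 4.1·17 = 57.7; r = 56.7 − 57.7 = -1
SSE = 1 + 4 + 9 + 1 + 1 = 16

SSE = 16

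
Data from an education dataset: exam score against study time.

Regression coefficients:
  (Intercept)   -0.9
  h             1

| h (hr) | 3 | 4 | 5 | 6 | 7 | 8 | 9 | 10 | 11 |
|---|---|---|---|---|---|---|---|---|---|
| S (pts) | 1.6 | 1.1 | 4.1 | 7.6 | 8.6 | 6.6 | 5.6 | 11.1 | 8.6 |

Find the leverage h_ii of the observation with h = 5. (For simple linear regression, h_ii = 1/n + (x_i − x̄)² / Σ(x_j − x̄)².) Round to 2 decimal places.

h̄ = (3 + 4 + 5 + 6 + 7 + 8 + 9 + 10 + 11)/9 = 7
Σ(h − h̄)² = 16 + 9 + 4 + 1 + 0 + 1 + 4 + 9 + 16 = 60
h = 1/9 + (-2)²/60 = 0.111111 + 0.0666667 = 0.18

h = 0.18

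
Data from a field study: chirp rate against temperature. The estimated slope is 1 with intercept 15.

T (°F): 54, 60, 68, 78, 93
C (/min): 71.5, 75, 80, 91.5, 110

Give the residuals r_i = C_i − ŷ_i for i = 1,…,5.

2.5, 0, -3, -1.5, 2

T=54: ŷ = 15 + 54 = 69; r = 71.5 − 69 = 2.5
T=60: ŷ = 15 + 60 = 75; r = 75 − 75 = 0
T=68: ŷ = 15 + 68 = 83; r = 80 − 83 = -3
T=78: ŷ = 15 + 78 = 93; r = 91.5 − 93 = -1.5
T=93: ŷ = 15 + 93 = 108; r = 110 − 108 = 2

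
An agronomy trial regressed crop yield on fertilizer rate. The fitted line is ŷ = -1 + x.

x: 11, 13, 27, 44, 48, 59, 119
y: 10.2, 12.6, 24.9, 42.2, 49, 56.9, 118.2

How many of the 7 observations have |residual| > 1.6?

x=11: ŷ = -1 + 11 = 10; e = 10.2 − 10 = 0.2
x=13: ŷ = -1 + 13 = 12; e = 12.6 − 12 = 0.6
x=27: ŷ = -1 + 27 = 26; e = 24.9 − 26 = -1.1
x=44: ŷ = -1 + 44 = 43; e = 42.2 − 43 = -0.8
x=48: ŷ = -1 + 48 = 47; e = 49 − 47 = 2
x=59: ŷ = -1 + 59 = 58; e = 56.9 − 58 = -1.1
x=119: ŷ = -1 + 119 = 118; e = 118.2 − 118 = 0.2
|e| > 1.6: x=48 (|e|=2) → 1

1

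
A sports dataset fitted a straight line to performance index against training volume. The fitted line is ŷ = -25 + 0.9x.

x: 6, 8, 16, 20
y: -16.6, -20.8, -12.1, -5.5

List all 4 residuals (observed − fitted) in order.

x=6: ŷ = -25 + 0.9·6 = -19.6; r = -16.6 − (-19.6) = 3
x=8: ŷ = -25 + 0.9·8 = -17.8; r = -20.8 − (-17.8) = -3
x=16: ŷ = -25 + 0.9·16 = -10.6; r = -12.1 − (-10.6) = -1.5
x=20: ŷ = -25 + 0.9·20 = -7; r = -5.5 − (-7) = 1.5

3, -3, -1.5, 1.5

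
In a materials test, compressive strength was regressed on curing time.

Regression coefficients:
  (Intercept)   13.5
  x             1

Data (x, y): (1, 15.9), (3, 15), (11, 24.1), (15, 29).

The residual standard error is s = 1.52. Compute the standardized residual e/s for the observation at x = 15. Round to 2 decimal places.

0.33

ŷ = 13.5 + 15 = 28.5
e = 29 − 28.5 = 0.5
e/s = 0.5 / 1.52 = 0.33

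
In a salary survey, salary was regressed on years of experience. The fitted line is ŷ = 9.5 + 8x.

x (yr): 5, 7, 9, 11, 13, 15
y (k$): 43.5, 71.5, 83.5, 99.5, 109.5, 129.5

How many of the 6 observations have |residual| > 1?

5

x=5: ŷ = 9.5 + 8·5 = 49.5; e = 43.5 − 49.5 = -6
x=7: ŷ = 9.5 + 8·7 = 65.5; e = 71.5 − 65.5 = 6
x=9: ŷ = 9.5 + 8·9 = 81.5; e = 83.5 − 81.5 = 2
x=11: ŷ = 9.5 + 8·11 = 97.5; e = 99.5 − 97.5 = 2
x=13: ŷ = 9.5 + 8·13 = 113.5; e = 109.5 − 113.5 = -4
x=15: ŷ = 9.5 + 8·15 = 129.5; e = 129.5 − 129.5 = 0
|e| > 1: x=5 (|e|=6), x=7 (|e|=6), x=9 (|e|=2), x=11 (|e|=2), x=13 (|e|=4) → 5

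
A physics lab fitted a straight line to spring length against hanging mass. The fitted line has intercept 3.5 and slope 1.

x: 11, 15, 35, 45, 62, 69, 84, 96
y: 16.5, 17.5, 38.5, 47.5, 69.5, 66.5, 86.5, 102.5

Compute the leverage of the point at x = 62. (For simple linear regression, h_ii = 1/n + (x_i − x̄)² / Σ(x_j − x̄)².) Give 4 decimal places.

x̄ = (11 + 15 + 35 + 45 + 62 + 69 + 84 + 96)/8 = 52.125
Σ(x − x̄)² = 1691.27 + 1378.27 + 293.266 + 50.7656 + 97.5156 + 284.766 + 1016.02 + 1925.02 = 6736.88
h = 1/8 + (9.875)²/6736.88 = 0.125 + 0.0144749 = 0.1395

h = 0.1395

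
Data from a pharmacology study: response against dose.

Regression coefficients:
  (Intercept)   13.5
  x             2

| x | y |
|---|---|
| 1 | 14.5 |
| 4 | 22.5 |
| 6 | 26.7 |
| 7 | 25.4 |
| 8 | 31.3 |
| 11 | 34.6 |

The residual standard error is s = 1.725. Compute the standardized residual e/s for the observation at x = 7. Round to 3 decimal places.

ŷ = 13.5 + 2·7 = 27.5
e = 25.4 − 27.5 = -2.1
e/s = -2.1 / 1.725 = -1.217

-1.217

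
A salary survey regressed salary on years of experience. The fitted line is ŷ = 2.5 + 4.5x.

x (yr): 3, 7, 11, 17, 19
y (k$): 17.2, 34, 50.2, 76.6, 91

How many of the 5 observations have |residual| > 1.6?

x=3: ŷ = 2.5 + 4.5·3 = 16; e = 17.2 − 16 = 1.2
x=7: ŷ = 2.5 + 4.5·7 = 34; e = 34 − 34 = 0
x=11: ŷ = 2.5 + 4.5·11 = 52; e = 50.2 − 52 = -1.8
x=17: ŷ = 2.5 + 4.5·17 = 79; e = 76.6 − 79 = -2.4
x=19: ŷ = 2.5 + 4.5·19 = 88; e = 91 − 88 = 3
|e| > 1.6: x=11 (|e|=1.8), x=17 (|e|=2.4), x=19 (|e|=3) → 3

3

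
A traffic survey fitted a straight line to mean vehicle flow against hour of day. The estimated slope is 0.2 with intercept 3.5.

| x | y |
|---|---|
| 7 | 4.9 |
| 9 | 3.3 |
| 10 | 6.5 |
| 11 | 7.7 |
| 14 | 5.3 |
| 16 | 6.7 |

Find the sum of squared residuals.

x=7: ŷ = 3.5 + 0.2·7 = 4.9; r = 4.9 − 4.9 = 0
x=9: ŷ = 3.5 + 0.2·9 = 5.3; r = 3.3 − 5.3 = -2
x=10: ŷ = 3.5 + 0.2·10 = 5.5; r = 6.5 − 5.5 = 1
x=11: ŷ = 3.5 + 0.2·11 = 5.7; r = 7.7 − 5.7 = 2
x=14: ŷ = 3.5 + 0.2·14 = 6.3; r = 5.3 − 6.3 = -1
x=16: ŷ = 3.5 + 0.2·16 = 6.7; r = 6.7 − 6.7 = 0
SSE = 0 + 4 + 1 + 4 + 1 + 0 = 10

SSE = 10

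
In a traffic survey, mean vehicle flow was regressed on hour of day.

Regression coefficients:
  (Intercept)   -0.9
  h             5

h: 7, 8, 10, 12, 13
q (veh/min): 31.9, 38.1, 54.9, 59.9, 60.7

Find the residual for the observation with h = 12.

ŷ = -0.9 + 5·12 = 59.1
e = 59.9 − 59.1 = 0.8

e = 0.8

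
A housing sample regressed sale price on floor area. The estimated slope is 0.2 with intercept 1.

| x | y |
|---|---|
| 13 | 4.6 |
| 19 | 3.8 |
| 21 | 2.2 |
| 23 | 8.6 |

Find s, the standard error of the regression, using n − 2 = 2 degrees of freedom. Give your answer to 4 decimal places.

s = 3.1623

x=13: ŷ = 1 + 0.2·13 = 3.6; e = 4.6 − 3.6 = 1
x=19: ŷ = 1 + 0.2·19 = 4.8; e = 3.8 − 4.8 = -1
x=21: ŷ = 1 + 0.2·21 = 5.2; e = 2.2 − 5.2 = -3
x=23: ŷ = 1 + 0.2·23 = 5.6; e = 8.6 − 5.6 = 3
SSE = 1 + 1 + 9 + 9 = 20
s = √(20/2) = √10 ≈ 3.1623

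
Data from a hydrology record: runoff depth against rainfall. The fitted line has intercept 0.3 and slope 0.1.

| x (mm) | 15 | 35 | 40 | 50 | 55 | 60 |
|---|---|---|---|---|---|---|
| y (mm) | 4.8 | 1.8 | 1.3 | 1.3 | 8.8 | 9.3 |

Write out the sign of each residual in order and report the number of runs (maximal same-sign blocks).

3 runs

x=15: ŷ = 0.3 + 0.1·15 = 1.8; r = 4.8 − 1.8 = 3
x=35: ŷ = 0.3 + 0.1·35 = 3.8; r = 1.8 − 3.8 = -2
x=40: ŷ = 0.3 + 0.1·40 = 4.3; r = 1.3 − 4.3 = -3
x=50: ŷ = 0.3 + 0.1·50 = 5.3; r = 1.3 − 5.3 = -4
x=55: ŷ = 0.3 + 0.1·55 = 5.8; r = 8.8 − 5.8 = 3
x=60: ŷ = 0.3 + 0.1·60 = 6.3; r = 9.3 − 6.3 = 3
Signs: + − − − + +
Runs: +×1, −×3, +×2 → 3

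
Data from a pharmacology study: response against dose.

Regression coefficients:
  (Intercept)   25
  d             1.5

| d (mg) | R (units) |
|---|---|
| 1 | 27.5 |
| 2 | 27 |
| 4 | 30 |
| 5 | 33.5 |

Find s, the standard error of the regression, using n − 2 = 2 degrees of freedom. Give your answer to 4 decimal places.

d=1: R̂ = 25 + 1.5·1 = 26.5; e = 27.5 − 26.5 = 1
d=2: R̂ = 25 + 1.5·2 = 28; e = 27 − 28 = -1
d=4: R̂ = 25 + 1.5·4 = 31; e = 30 − 31 = -1
d=5: R̂ = 25 + 1.5·5 = 32.5; e = 33.5 − 32.5 = 1
SSE = 1 + 1 + 1 + 1 = 4
s = √(4/2) = √2 ≈ 1.4142

s = 1.4142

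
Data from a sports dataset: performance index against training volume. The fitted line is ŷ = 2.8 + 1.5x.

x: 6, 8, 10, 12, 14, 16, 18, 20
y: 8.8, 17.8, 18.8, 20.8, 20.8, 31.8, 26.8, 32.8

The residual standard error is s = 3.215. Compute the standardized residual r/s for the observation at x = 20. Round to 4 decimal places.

0.0000

ŷ = 2.8 + 1.5·20 = 32.8
r = 32.8 − 32.8 = 0
r/s = 0 / 3.215 = 0.0000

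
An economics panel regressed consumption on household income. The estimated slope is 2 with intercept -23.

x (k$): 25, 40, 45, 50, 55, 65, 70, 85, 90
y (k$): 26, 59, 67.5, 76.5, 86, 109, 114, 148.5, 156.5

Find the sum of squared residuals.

x=25: ŷ = -23 + 2·25 = 27; e = 26 − 27 = -1
x=40: ŷ = -23 + 2·40 = 57; e = 59 − 57 = 2
x=45: ŷ = -23 + 2·45 = 67; e = 67.5 − 67 = 0.5
x=50: ŷ = -23 + 2·50 = 77; e = 76.5 − 77 = -0.5
x=55: ŷ = -23 + 2·55 = 87; e = 86 − 87 = -1
x=65: ŷ = -23 + 2·65 = 107; e = 109 − 107 = 2
x=70: ŷ = -23 + 2·70 = 117; e = 114 − 117 = -3
x=85: ŷ = -23 + 2·85 = 147; e = 148.5 − 147 = 1.5
x=90: ŷ = -23 + 2·90 = 157; e = 156.5 − 157 = -0.5
SSE = 1 + 4 + 0.25 + 0.25 + 1 + 4 + 9 + 2.25 + 0.25 = 22

SSE = 22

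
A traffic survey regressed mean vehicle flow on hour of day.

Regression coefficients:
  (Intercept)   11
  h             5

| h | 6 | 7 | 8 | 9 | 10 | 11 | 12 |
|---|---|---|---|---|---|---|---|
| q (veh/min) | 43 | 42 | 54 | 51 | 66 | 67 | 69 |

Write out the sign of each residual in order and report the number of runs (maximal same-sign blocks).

6 runs

h=6: q̂ = 11 + 5·6 = 41; e = 43 − 41 = 2
h=7: q̂ = 11 + 5·7 = 46; e = 42 − 46 = -4
h=8: q̂ = 11 + 5·8 = 51; e = 54 − 51 = 3
h=9: q̂ = 11 + 5·9 = 56; e = 51 − 56 = -5
h=10: q̂ = 11 + 5·10 = 61; e = 66 − 61 = 5
h=11: q̂ = 11 + 5·11 = 66; e = 67 − 66 = 1
h=12: q̂ = 11 + 5·12 = 71; e = 69 − 71 = -2
Signs: + − + − + + −
Runs: +×1, −×1, +×1, −×1, +×2, −×1 → 6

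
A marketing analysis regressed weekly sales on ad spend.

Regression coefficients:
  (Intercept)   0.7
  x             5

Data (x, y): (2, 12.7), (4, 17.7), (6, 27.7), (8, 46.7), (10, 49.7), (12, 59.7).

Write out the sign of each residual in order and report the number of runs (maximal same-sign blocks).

4 runs

x=2: ŷ = 0.7 + 5·2 = 10.7; e = 12.7 − 10.7 = 2
x=4: ŷ = 0.7 + 5·4 = 20.7; e = 17.7 − 20.7 = -3
x=6: ŷ = 0.7 + 5·6 = 30.7; e = 27.7 − 30.7 = -3
x=8: ŷ = 0.7 + 5·8 = 40.7; e = 46.7 − 40.7 = 6
x=10: ŷ = 0.7 + 5·10 = 50.7; e = 49.7 − 50.7 = -1
x=12: ŷ = 0.7 + 5·12 = 60.7; e = 59.7 − 60.7 = -1
Signs: + − − + − −
Runs: +×1, −×2, +×1, −×2 → 4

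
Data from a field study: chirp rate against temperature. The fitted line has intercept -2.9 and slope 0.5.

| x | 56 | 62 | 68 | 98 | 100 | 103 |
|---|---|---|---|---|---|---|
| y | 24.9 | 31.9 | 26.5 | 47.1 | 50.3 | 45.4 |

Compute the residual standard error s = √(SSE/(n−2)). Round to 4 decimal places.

s = 3.7789

x=56: ŷ = -2.9 + 0.5·56 = 25.1; e = 24.9 − 25.1 = -0.2
x=62: ŷ = -2.9 + 0.5·62 = 28.1; e = 31.9 − 28.1 = 3.8
x=68: ŷ = -2.9 + 0.5·68 = 31.1; e = 26.5 − 31.1 = -4.6
x=98: ŷ = -2.9 + 0.5·98 = 46.1; e = 47.1 − 46.1 = 1
x=100: ŷ = -2.9 + 0.5·100 = 47.1; e = 50.3 − 47.1 = 3.2
x=103: ŷ = -2.9 + 0.5·103 = 48.6; e = 45.4 − 48.6 = -3.2
SSE = 0.04 + 14.44 + 21.16 + 1 + 10.24 + 10.24 = 57.12
s = √(57.12/4) = √14.28 ≈ 3.7789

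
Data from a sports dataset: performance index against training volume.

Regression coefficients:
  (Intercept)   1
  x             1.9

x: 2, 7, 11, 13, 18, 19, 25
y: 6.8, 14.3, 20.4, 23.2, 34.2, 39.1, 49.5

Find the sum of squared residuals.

x=2: ŷ = 1 + 1.9·2 = 4.8; r = 6.8 − 4.8 = 2
x=7: ŷ = 1 + 1.9·7 = 14.3; r = 14.3 − 14.3 = 0
x=11: ŷ = 1 + 1.9·11 = 21.9; r = 20.4 − 21.9 = -1.5
x=13: ŷ = 1 + 1.9·13 = 25.7; r = 23.2 − 25.7 = -2.5
x=18: ŷ = 1 + 1.9·18 = 35.2; r = 34.2 − 35.2 = -1
x=19: ŷ = 1 + 1.9·19 = 37.1; r = 39.1 − 37.1 = 2
x=25: ŷ = 1 + 1.9·25 = 48.5; r = 49.5 − 48.5 = 1
SSE = 4 + 0 + 2.25 + 6.25 + 1 + 4 + 1 = 18.5

SSE = 18.5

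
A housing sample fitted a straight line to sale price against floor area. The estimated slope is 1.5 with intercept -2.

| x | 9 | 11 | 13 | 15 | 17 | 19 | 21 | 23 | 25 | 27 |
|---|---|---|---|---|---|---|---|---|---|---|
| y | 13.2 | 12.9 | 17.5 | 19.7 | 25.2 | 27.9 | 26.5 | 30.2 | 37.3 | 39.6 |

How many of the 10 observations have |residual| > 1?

8

x=9: ŷ = -2 + 1.5·9 = 11.5; r = 13.2 − 11.5 = 1.7
x=11: ŷ = -2 + 1.5·11 = 14.5; r = 12.9 − 14.5 = -1.6
x=13: ŷ = -2 + 1.5·13 = 17.5; r = 17.5 − 17.5 = 0
x=15: ŷ = -2 + 1.5·15 = 20.5; r = 19.7 − 20.5 = -0.8
x=17: ŷ = -2 + 1.5·17 = 23.5; r = 25.2 − 23.5 = 1.7
x=19: ŷ = -2 + 1.5·19 = 26.5; r = 27.9 − 26.5 = 1.4
x=21: ŷ = -2 + 1.5·21 = 29.5; r = 26.5 − 29.5 = -3
x=23: ŷ = -2 + 1.5·23 = 32.5; r = 30.2 − 32.5 = -2.3
x=25: ŷ = -2 + 1.5·25 = 35.5; r = 37.3 − 35.5 = 1.8
x=27: ŷ = -2 + 1.5·27 = 38.5; r = 39.6 − 38.5 = 1.1
|r| > 1: x=9 (|r|=1.7), x=11 (|r|=1.6), x=17 (|r|=1.7), x=19 (|r|=1.4), x=21 (|r|=3), x=23 (|r|=2.3), x=25 (|r|=1.8), x=27 (|r|=1.1) → 8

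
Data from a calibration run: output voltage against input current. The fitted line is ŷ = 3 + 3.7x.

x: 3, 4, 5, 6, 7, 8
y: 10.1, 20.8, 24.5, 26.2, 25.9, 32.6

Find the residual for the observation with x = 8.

ŷ = 3 + 3.7·8 = 32.6
e = 32.6 − 32.6 = 0

e = 0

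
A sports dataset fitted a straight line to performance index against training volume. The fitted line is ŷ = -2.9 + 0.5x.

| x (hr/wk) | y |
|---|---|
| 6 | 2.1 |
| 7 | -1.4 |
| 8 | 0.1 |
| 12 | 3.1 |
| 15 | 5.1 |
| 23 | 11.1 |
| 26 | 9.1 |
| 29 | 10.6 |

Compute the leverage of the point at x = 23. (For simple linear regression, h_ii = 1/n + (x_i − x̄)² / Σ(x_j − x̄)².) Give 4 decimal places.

h = 0.2157

x̄ = (6 + 7 + 8 + 12 + 15 + 23 + 26 + 29)/8 = 15.75
Σ(x − x̄)² = 95.0625 + 76.5625 + 60.0625 + 14.0625 + 0.5625 + 52.5625 + 105.062 + 175.562 = 579.5
h = 1/8 + (7.25)²/579.5 = 0.125 + 0.0907032 = 0.2157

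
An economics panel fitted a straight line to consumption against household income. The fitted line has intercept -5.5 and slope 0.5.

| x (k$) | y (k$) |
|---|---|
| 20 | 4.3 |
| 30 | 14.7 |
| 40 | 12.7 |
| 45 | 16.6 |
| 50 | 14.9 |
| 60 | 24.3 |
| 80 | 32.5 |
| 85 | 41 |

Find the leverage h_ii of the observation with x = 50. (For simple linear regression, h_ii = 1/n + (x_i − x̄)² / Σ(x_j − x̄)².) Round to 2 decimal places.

x̄ = (20 + 30 + 40 + 45 + 50 + 60 + 80 + 85)/8 = 51.25
Σ(x − x̄)² = 976.562 + 451.562 + 126.562 + 39.0625 + 1.5625 + 76.5625 + 826.562 + 1139.06 = 3637.5
h = 1/8 + (-1.25)²/3637.5 = 0.125 + 0.000429553 = 0.13

h = 0.13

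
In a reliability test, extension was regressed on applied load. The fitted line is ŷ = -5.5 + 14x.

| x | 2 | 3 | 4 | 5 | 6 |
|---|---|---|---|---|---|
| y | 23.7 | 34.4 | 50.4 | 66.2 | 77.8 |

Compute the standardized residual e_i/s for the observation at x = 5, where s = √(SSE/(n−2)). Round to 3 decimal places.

0.969

x=2: ŷ = -5.5 + 14·2 = 22.5; e = 23.7 − 22.5 = 1.2
x=3: ŷ = -5.5 + 14·3 = 36.5; e = 34.4 − 36.5 = -2.1
x=4: ŷ = -5.5 + 14·4 = 50.5; e = 50.4 − 50.5 = -0.1
x=5: ŷ = -5.5 + 14·5 = 64.5; e = 66.2 − 64.5 = 1.7
x=6: ŷ = -5.5 + 14·6 = 78.5; e = 77.8 − 78.5 = -0.7
SSE = 1.44 + 4.41 + 0.01 + 2.89 + 0.49 = 9.24
s = √(9.24/3) = 1.75499
e/s = 1.7 / 1.75499 = 0.969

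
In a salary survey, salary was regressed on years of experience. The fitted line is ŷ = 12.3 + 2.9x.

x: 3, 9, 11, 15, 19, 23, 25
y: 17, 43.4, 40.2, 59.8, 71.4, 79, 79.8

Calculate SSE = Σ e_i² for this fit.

x=3: ŷ = 12.3 + 2.9·3 = 21; e = 17 − 21 = -4
x=9: ŷ = 12.3 + 2.9·9 = 38.4; e = 43.4 − 38.4 = 5
x=11: ŷ = 12.3 + 2.9·11 = 44.2; e = 40.2 − 44.2 = -4
x=15: ŷ = 12.3 + 2.9·15 = 55.8; e = 59.8 − 55.8 = 4
x=19: ŷ = 12.3 + 2.9·19 = 67.4; e = 71.4 − 67.4 = 4
x=23: ŷ = 12.3 + 2.9·23 = 79; e = 79 − 79 = 0
x=25: ŷ = 12.3 + 2.9·25 = 84.8; e = 79.8 − 84.8 = -5
SSE = 16 + 25 + 16 + 16 + 16 + 0 + 25 = 114

SSE = 114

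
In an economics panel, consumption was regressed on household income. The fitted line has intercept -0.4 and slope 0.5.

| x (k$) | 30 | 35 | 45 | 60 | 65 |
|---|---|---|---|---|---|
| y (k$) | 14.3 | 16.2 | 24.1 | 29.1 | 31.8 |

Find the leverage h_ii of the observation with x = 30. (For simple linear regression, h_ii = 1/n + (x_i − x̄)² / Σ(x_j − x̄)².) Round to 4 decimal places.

x̄ = (30 + 35 + 45 + 60 + 65)/5 = 47
Σ(x − x̄)² = 289 + 144 + 4 + 169 + 324 = 930
h = 1/5 + (-17)²/930 = 0.2 + 0.310753 = 0.5108

h = 0.5108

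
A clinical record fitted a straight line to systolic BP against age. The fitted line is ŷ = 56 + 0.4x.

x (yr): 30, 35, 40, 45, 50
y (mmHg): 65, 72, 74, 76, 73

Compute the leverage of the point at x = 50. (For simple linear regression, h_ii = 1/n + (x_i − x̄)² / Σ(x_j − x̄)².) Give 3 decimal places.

h = 0.600

x̄ = (30 + 35 + 40 + 45 + 50)/5 = 40
Σ(x − x̄)² = 100 + 25 + 0 + 25 + 100 = 250
h = 1/5 + (10)²/250 = 0.2 + 0.4 = 0.600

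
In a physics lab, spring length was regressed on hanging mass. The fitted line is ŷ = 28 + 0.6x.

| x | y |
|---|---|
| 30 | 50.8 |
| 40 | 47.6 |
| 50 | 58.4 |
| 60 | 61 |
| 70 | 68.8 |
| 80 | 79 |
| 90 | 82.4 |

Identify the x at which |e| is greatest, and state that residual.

x=30: ŷ = 28 + 0.6·30 = 46; e = 50.8 − 46 = 4.8
x=40: ŷ = 28 + 0.6·40 = 52; e = 47.6 − 52 = -4.4
x=50: ŷ = 28 + 0.6·50 = 58; e = 58.4 − 58 = 0.4
x=60: ŷ = 28 + 0.6·60 = 64; e = 61 − 64 = -3
x=70: ŷ = 28 + 0.6·70 = 70; e = 68.8 − 70 = -1.2
x=80: ŷ = 28 + 0.6·80 = 76; e = 79 − 76 = 3
x=90: ŷ = 28 + 0.6·90 = 82; e = 82.4 − 82 = 0.4
Largest |e| is 4.8 at x = 30, residual 4.8.

x = 30, e = 4.8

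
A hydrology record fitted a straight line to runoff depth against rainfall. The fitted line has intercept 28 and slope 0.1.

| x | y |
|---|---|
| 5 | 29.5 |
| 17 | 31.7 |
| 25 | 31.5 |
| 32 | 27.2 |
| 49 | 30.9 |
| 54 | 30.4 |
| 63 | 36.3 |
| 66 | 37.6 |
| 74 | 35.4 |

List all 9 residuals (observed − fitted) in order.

1, 2, 1, -4, -2, -3, 2, 3, 0

x=5: ŷ = 28 + 0.1·5 = 28.5; r = 29.5 − 28.5 = 1
x=17: ŷ = 28 + 0.1·17 = 29.7; r = 31.7 − 29.7 = 2
x=25: ŷ = 28 + 0.1·25 = 30.5; r = 31.5 − 30.5 = 1
x=32: ŷ = 28 + 0.1·32 = 31.2; r = 27.2 − 31.2 = -4
x=49: ŷ = 28 + 0.1·49 = 32.9; r = 30.9 − 32.9 = -2
x=54: ŷ = 28 + 0.1·54 = 33.4; r = 30.4 − 33.4 = -3
x=63: ŷ = 28 + 0.1·63 = 34.3; r = 36.3 − 34.3 = 2
x=66: ŷ = 28 + 0.1·66 = 34.6; r = 37.6 − 34.6 = 3
x=74: ŷ = 28 + 0.1·74 = 35.4; r = 35.4 − 35.4 = 0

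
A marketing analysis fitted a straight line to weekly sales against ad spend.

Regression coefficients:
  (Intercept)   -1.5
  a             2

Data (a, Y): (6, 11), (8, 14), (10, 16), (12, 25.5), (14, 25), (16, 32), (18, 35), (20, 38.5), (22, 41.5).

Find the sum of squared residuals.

a=6: ŷ = -1.5 + 2·6 = 10.5; e = 11 − 10.5 = 0.5
a=8: ŷ = -1.5 + 2·8 = 14.5; e = 14 − 14.5 = -0.5
a=10: ŷ = -1.5 + 2·10 = 18.5; e = 16 − 18.5 = -2.5
a=12: ŷ = -1.5 + 2·12 = 22.5; e = 25.5 − 22.5 = 3
a=14: ŷ = -1.5 + 2·14 = 26.5; e = 25 − 26.5 = -1.5
a=16: ŷ = -1.5 + 2·16 = 30.5; e = 32 − 30.5 = 1.5
a=18: ŷ = -1.5 + 2·18 = 34.5; e = 35 − 34.5 = 0.5
a=20: ŷ = -1.5 + 2·20 = 38.5; e = 38.5 − 38.5 = 0
a=22: ŷ = -1.5 + 2·22 = 42.5; e = 41.5 − 42.5 = -1
SSE = 0.25 + 0.25 + 6.25 + 9 + 2.25 + 2.25 + 0.25 + 0 + 1 = 21.5

SSE = 21.5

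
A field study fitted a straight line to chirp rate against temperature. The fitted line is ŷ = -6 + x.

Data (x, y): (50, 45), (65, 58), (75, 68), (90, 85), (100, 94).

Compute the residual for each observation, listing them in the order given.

1, -1, -1, 1, 0

x=50: ŷ = -6 + 50 = 44; r = 45 − 44 = 1
x=65: ŷ = -6 + 65 = 59; r = 58 − 59 = -1
x=75: ŷ = -6 + 75 = 69; r = 68 − 69 = -1
x=90: ŷ = -6 + 90 = 84; r = 85 − 84 = 1
x=100: ŷ = -6 + 100 = 94; r = 94 − 94 = 0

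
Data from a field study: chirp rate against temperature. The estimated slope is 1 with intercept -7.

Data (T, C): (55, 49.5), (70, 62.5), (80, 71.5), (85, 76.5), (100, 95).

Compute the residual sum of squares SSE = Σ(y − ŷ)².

SSE = 11

T=55: Ĉ = -7 + 55 = 48; r = 49.5 − 48 = 1.5
T=70: Ĉ = -7 + 70 = 63; r = 62.5 − 63 = -0.5
T=80: Ĉ = -7 + 80 = 73; r = 71.5 − 73 = -1.5
T=85: Ĉ = -7 + 85 = 78; r = 76.5 − 78 = -1.5
T=100: Ĉ = -7 + 100 = 93; r = 95 − 93 = 2
SSE = 2.25 + 0.25 + 2.25 + 2.25 + 4 = 11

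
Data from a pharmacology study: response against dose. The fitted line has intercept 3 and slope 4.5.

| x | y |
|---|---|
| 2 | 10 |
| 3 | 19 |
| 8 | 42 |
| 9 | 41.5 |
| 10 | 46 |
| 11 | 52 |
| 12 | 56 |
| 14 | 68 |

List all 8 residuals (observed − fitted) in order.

x=2: ŷ = 3 + 4.5·2 = 12; e = 10 − 12 = -2
x=3: ŷ = 3 + 4.5·3 = 16.5; e = 19 − 16.5 = 2.5
x=8: ŷ = 3 + 4.5·8 = 39; e = 42 − 39 = 3
x=9: ŷ = 3 + 4.5·9 = 43.5; e = 41.5 − 43.5 = -2
x=10: ŷ = 3 + 4.5·10 = 48; e = 46 − 48 = -2
x=11: ŷ = 3 + 4.5·11 = 52.5; e = 52 − 52.5 = -0.5
x=12: ŷ = 3 + 4.5·12 = 57; e = 56 − 57 = -1
x=14: ŷ = 3 + 4.5·14 = 66; e = 68 − 66 = 2

-2, 2.5, 3, -2, -2, -0.5, -1, 2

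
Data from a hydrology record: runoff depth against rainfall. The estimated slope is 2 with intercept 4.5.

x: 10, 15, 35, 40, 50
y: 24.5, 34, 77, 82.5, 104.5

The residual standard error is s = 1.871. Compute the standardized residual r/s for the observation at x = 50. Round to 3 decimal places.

ŷ = 4.5 + 2·50 = 104.5
r = 104.5 − 104.5 = 0
r/s = 0 / 1.871 = 0.000

0.000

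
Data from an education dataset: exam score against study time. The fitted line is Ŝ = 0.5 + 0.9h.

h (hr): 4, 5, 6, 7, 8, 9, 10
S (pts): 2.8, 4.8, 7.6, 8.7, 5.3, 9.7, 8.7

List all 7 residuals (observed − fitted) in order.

-1.3, -0.2, 1.7, 1.9, -2.4, 1.1, -0.8

h=4: Ŝ = 0.5 + 0.9·4 = 4.1; e = 2.8 − 4.1 = -1.3
h=5: Ŝ = 0.5 + 0.9·5 = 5; e = 4.8 − 5 = -0.2
h=6: Ŝ = 0.5 + 0.9·6 = 5.9; e = 7.6 − 5.9 = 1.7
h=7: Ŝ = 0.5 + 0.9·7 = 6.8; e = 8.7 − 6.8 = 1.9
h=8: Ŝ = 0.5 + 0.9·8 = 7.7; e = 5.3 − 7.7 = -2.4
h=9: Ŝ = 0.5 + 0.9·9 = 8.6; e = 9.7 − 8.6 = 1.1
h=10: Ŝ = 0.5 + 0.9·10 = 9.5; e = 8.7 − 9.5 = -0.8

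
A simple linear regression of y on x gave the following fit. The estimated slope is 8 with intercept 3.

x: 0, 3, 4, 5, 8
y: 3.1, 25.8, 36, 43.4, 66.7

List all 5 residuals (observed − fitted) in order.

0.1, -1.2, 1, 0.4, -0.3

x=0: ŷ = 3 + 8·0 = 3; e = 3.1 − 3 = 0.1
x=3: ŷ = 3 + 8·3 = 27; e = 25.8 − 27 = -1.2
x=4: ŷ = 3 + 8·4 = 35; e = 36 − 35 = 1
x=5: ŷ = 3 + 8·5 = 43; e = 43.4 − 43 = 0.4
x=8: ŷ = 3 + 8·8 = 67; e = 66.7 − 67 = -0.3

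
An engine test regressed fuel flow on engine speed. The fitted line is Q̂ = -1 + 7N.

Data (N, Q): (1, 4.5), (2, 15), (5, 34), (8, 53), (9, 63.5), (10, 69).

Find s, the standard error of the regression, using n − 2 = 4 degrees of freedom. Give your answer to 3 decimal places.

N=1: Q̂ = -1 + 7·1 = 6; e = 4.5 − 6 = -1.5
N=2: Q̂ = -1 + 7·2 = 13; e = 15 − 13 = 2
N=5: Q̂ = -1 + 7·5 = 34; e = 34 − 34 = 0
N=8: Q̂ = -1 + 7·8 = 55; e = 53 − 55 = -2
N=9: Q̂ = -1 + 7·9 = 62; e = 63.5 − 62 = 1.5
N=10: Q̂ = -1 + 7·10 = 69; e = 69 − 69 = 0
SSE = 2.25 + 4 + 0 + 4 + 2.25 + 0 = 12.5
s = √(12.5/4) = √3.125 ≈ 1.768

s = 1.768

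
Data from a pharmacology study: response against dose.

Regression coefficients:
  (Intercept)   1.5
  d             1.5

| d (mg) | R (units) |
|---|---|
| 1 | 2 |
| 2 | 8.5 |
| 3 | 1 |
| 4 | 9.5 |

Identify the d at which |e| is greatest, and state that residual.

d = 3, e = -5

d=1: ŷ = 1.5 + 1.5·1 = 3; e = 2 − 3 = -1
d=2: ŷ = 1.5 + 1.5·2 = 4.5; e = 8.5 − 4.5 = 4
d=3: ŷ = 1.5 + 1.5·3 = 6; e = 1 − 6 = -5
d=4: ŷ = 1.5 + 1.5·4 = 7.5; e = 9.5 − 7.5 = 2
Largest |e| is 5 at d = 3, residual -5.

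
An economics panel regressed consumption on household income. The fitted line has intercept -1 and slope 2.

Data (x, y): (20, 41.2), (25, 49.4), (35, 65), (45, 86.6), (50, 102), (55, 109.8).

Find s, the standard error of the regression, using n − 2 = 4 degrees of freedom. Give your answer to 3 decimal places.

x=20: ŷ = -1 + 2·20 = 39; r = 41.2 − 39 = 2.2
x=25: ŷ = -1 + 2·25 = 49; r = 49.4 − 49 = 0.4
x=35: ŷ = -1 + 2·35 = 69; r = 65 − 69 = -4
x=45: ŷ = -1 + 2·45 = 89; r = 86.6 − 89 = -2.4
x=50: ŷ = -1 + 2·50 = 99; r = 102 − 99 = 3
x=55: ŷ = -1 + 2·55 = 109; r = 109.8 − 109 = 0.8
SSE = 4.84 + 0.16 + 16 + 5.76 + 9 + 0.64 = 36.4
s = √(36.4/4) = √9.1 ≈ 3.017

s = 3.017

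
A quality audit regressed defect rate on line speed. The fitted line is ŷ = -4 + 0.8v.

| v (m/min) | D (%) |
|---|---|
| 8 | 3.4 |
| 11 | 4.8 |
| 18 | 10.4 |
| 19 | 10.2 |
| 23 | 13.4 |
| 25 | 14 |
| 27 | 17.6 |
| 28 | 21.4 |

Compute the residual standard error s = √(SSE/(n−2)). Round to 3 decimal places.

v=8: ŷ = -4 + 0.8·8 = 2.4; e = 3.4 − 2.4 = 1
v=11: ŷ = -4 + 0.8·11 = 4.8; e = 4.8 − 4.8 = 0
v=18: ŷ = -4 + 0.8·18 = 10.4; e = 10.4 − 10.4 = 0
v=19: ŷ = -4 + 0.8·19 = 11.2; e = 10.2 − 11.2 = -1
v=23: ŷ = -4 + 0.8·23 = 14.4; e = 13.4 − 14.4 = -1
v=25: ŷ = -4 + 0.8·25 = 16; e = 14 − 16 = -2
v=27: ŷ = -4 + 0.8·27 = 17.6; e = 17.6 − 17.6 = 0
v=28: ŷ = -4 + 0.8·28 = 18.4; e = 21.4 − 18.4 = 3
SSE = 1 + 0 + 0 + 1 + 1 + 4 + 0 + 9 = 16
s = √(16/6) = √2.66667 ≈ 1.633

s = 1.633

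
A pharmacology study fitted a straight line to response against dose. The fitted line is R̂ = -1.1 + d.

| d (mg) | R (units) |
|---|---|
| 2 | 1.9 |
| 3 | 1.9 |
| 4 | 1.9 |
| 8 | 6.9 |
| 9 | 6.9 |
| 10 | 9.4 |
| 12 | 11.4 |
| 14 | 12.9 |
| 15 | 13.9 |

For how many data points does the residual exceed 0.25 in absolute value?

d=2: R̂ = -1.1 + 2 = 0.9; e = 1.9 − 0.9 = 1
d=3: R̂ = -1.1 + 3 = 1.9; e = 1.9 − 1.9 = 0
d=4: R̂ = -1.1 + 4 = 2.9; e = 1.9 − 2.9 = -1
d=8: R̂ = -1.1 + 8 = 6.9; e = 6.9 − 6.9 = 0
d=9: R̂ = -1.1 + 9 = 7.9; e = 6.9 − 7.9 = -1
d=10: R̂ = -1.1 + 10 = 8.9; e = 9.4 − 8.9 = 0.5
d=12: R̂ = -1.1 + 12 = 10.9; e = 11.4 − 10.9 = 0.5
d=14: R̂ = -1.1 + 14 = 12.9; e = 12.9 − 12.9 = 0
d=15: R̂ = -1.1 + 15 = 13.9; e = 13.9 − 13.9 = 0
|e| > 0.25: d=2 (|e|=1), d=4 (|e|=1), d=9 (|e|=1), d=10 (|e|=0.5), d=12 (|e|=0.5) → 5

5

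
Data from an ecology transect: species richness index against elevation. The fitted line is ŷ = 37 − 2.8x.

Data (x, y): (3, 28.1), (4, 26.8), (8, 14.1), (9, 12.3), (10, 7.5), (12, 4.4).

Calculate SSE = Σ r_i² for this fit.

x=3: ŷ = 37 − 2.8·3 = 28.6; r = 28.1 − 28.6 = -0.5
x=4: ŷ = 37 − 2.8·4 = 25.8; r = 26.8 − 25.8 = 1
x=8: ŷ = 37 − 2.8·8 = 14.6; r = 14.1 − 14.6 = -0.5
x=9: ŷ = 37 − 2.8·9 = 11.8; r = 12.3 − 11.8 = 0.5
x=10: ŷ = 37 − 2.8·10 = 9; r = 7.5 − 9 = -1.5
x=12: ŷ = 37 − 2.8·12 = 3.4; r = 4.4 − 3.4 = 1
SSE = 0.25 + 1 + 0.25 + 0.25 + 2.25 + 1 = 5

SSE = 5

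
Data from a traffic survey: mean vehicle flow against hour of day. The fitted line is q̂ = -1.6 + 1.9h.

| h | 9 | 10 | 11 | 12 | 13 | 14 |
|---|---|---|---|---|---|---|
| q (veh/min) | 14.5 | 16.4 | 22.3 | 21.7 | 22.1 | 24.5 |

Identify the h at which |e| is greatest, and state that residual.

h=9: q̂ = -1.6 + 1.9·9 = 15.5; e = 14.5 − 15.5 = -1
h=10: q̂ = -1.6 + 1.9·10 = 17.4; e = 16.4 − 17.4 = -1
h=11: q̂ = -1.6 + 1.9·11 = 19.3; e = 22.3 − 19.3 = 3
h=12: q̂ = -1.6 + 1.9·12 = 21.2; e = 21.7 − 21.2 = 0.5
h=13: q̂ = -1.6 + 1.9·13 = 23.1; e = 22.1 − 23.1 = -1
h=14: q̂ = -1.6 + 1.9·14 = 25; e = 24.5 − 25 = -0.5
Largest |e| is 3 at h = 11, residual 3.

h = 11, e = 3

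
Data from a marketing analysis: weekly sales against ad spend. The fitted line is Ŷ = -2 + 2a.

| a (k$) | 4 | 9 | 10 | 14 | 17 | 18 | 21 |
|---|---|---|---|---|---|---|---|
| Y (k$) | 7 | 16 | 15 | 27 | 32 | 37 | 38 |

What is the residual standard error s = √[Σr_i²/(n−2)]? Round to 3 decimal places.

a=4: Ŷ = -2 + 2·4 = 6; r = 7 − 6 = 1
a=9: Ŷ = -2 + 2·9 = 16; r = 16 − 16 = 0
a=10: Ŷ = -2 + 2·10 = 18; r = 15 − 18 = -3
a=14: Ŷ = -2 + 2·14 = 26; r = 27 − 26 = 1
a=17: Ŷ = -2 + 2·17 = 32; r = 32 − 32 = 0
a=18: Ŷ = -2 + 2·18 = 34; r = 37 − 34 = 3
a=21: Ŷ = -2 + 2·21 = 40; r = 38 − 40 = -2
SSE = 1 + 0 + 9 + 1 + 0 + 9 + 4 = 24
s = √(24/5) = √4.8 ≈ 2.191

s = 2.191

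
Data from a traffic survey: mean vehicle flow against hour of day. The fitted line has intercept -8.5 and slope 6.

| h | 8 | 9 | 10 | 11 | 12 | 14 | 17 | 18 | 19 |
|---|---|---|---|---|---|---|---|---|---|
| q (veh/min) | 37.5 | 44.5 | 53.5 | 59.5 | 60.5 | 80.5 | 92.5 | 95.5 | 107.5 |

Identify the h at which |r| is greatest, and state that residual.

h=8: q̂ = -8.5 + 6·8 = 39.5; r = 37.5 − 39.5 = -2
h=9: q̂ = -8.5 + 6·9 = 45.5; r = 44.5 − 45.5 = -1
h=10: q̂ = -8.5 + 6·10 = 51.5; r = 53.5 − 51.5 = 2
h=11: q̂ = -8.5 + 6·11 = 57.5; r = 59.5 − 57.5 = 2
h=12: q̂ = -8.5 + 6·12 = 63.5; r = 60.5 − 63.5 = -3
h=14: q̂ = -8.5 + 6·14 = 75.5; r = 80.5 − 75.5 = 5
h=17: q̂ = -8.5 + 6·17 = 93.5; r = 92.5 − 93.5 = -1
h=18: q̂ = -8.5 + 6·18 = 99.5; r = 95.5 − 99.5 = -4
h=19: q̂ = -8.5 + 6·19 = 105.5; r = 107.5 − 105.5 = 2
Largest |r| is 5 at h = 14, residual 5.

h = 14, r = 5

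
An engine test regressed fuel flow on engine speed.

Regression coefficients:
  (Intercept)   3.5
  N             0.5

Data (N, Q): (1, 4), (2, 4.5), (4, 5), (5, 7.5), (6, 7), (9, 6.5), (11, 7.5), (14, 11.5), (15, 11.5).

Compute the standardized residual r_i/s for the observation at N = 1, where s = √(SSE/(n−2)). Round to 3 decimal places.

0.000

N=1: ŷ = 3.5 + 0.5·1 = 4; r = 4 − 4 = 0
N=2: ŷ = 3.5 + 0.5·2 = 4.5; r = 4.5 − 4.5 = 0
N=4: ŷ = 3.5 + 0.5·4 = 5.5; r = 5 − 5.5 = -0.5
N=5: ŷ = 3.5 + 0.5·5 = 6; r = 7.5 − 6 = 1.5
N=6: ŷ = 3.5 + 0.5·6 = 6.5; r = 7 − 6.5 = 0.5
N=9: ŷ = 3.5 + 0.5·9 = 8; r = 6.5 − 8 = -1.5
N=11: ŷ = 3.5 + 0.5·11 = 9; r = 7.5 − 9 = -1.5
N=14: ŷ = 3.5 + 0.5·14 = 10.5; r = 11.5 − 10.5 = 1
N=15: ŷ = 3.5 + 0.5·15 = 11; r = 11.5 − 11 = 0.5
SSE = 0 + 0 + 0.25 + 2.25 + 0.25 + 2.25 + 2.25 + 1 + 0.25 = 8.5
s = √(8.5/7) = 1.10195
r/s = 0 / 1.10195 = 0.000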